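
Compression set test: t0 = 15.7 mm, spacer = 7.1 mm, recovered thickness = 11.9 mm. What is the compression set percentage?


CS = (t0 - recovered) / (t0 - ts) * 100
= (15.7 - 11.9) / (15.7 - 7.1) * 100
= 3.8 / 8.6 * 100
= 44.2%

44.2%


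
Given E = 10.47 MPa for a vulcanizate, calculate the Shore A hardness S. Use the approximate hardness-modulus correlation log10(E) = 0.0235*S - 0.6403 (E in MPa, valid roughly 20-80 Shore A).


log10(E) = 0.0235*S - 0.6403  =>  S = (log10(E) + 0.6403) / 0.0235
log10(10.47) = 1.019947
S = (1.019947 + 0.6403) / 0.0235 = 1.660247 / 0.0235
S = 70.6

Shore A = 70.6


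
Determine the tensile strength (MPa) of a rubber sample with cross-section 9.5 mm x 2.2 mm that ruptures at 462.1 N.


Area = width * thickness = 9.5 * 2.2 = 20.9 mm^2
TS = force / area = 462.1 / 20.9 = 22.11 MPa

22.11 MPa


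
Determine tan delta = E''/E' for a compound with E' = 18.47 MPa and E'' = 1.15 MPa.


tan delta = E'' / E'
= 1.15 / 18.47
= 0.0623

tan delta = 0.0623


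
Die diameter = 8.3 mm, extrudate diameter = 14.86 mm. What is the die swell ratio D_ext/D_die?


Die swell ratio = D_extrudate / D_die
= 14.86 / 8.3
= 1.79

Die swell = 1.79


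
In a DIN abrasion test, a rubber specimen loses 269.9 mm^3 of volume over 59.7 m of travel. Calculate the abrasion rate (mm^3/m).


Rate = volume_loss / distance
= 269.9 / 59.7
= 4.521 mm^3/m

4.521 mm^3/m


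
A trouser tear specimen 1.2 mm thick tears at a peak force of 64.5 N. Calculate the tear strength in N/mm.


Tear strength = force / thickness
= 64.5 / 1.2
= 53.75 N/mm

53.75 N/mm


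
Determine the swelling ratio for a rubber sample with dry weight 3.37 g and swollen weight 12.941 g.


Q = W_swollen / W_dry
Q = 12.941 / 3.37
Q = 3.84

Q = 3.84


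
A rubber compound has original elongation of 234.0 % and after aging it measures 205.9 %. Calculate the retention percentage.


Retention = aged / original * 100
= 205.9 / 234.0 * 100
= 88.0%

88.0%


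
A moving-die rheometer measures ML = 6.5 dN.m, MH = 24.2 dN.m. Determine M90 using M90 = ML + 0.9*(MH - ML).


M90 = ML + 0.9 * (MH - ML)
M90 = 6.5 + 0.9 * (24.2 - 6.5)
M90 = 6.5 + 0.9 * 17.7
M90 = 22.43 dN.m

22.43 dN.m


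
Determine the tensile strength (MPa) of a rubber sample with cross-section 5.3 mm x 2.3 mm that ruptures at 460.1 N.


Area = width * thickness = 5.3 * 2.3 = 12.19 mm^2
TS = force / area = 460.1 / 12.19 = 37.74 MPa

37.74 MPa


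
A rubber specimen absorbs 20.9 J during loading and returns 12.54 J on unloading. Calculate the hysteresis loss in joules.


Hysteresis loss = loading - unloading
= 20.9 - 12.54
= 8.36 J

8.36 J


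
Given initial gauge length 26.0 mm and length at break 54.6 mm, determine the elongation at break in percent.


Elongation = (Lf - L0) / L0 * 100
= (54.6 - 26.0) / 26.0 * 100
= 28.6 / 26.0 * 100
= 110.0%

110.0%


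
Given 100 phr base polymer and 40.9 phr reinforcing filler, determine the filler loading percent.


Filler % = filler / (rubber + filler) * 100
= 40.9 / (100 + 40.9) * 100
= 40.9 / 140.9 * 100
= 29.03%

29.03%


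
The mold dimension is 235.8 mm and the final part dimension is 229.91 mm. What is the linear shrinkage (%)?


Shrinkage = (mold - part) / mold * 100
= (235.8 - 229.91) / 235.8 * 100
= 5.89 / 235.8 * 100
= 2.5%

2.5%


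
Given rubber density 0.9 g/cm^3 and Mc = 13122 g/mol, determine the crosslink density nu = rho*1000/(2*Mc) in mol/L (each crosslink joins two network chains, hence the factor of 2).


nu = rho * 1000 / (2 * Mc)
nu = 0.9 * 1000 / (2 * 13122)
nu = 900.0 / 26244
nu = 0.0343 mol/L

0.0343 mol/L


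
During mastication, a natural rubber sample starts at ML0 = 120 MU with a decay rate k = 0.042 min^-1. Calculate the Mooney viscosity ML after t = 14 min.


ML = ML0 * exp(-k * t)
ML = 120 * exp(-0.042 * 14)
ML = 120 * 0.5554
ML = 66.65 MU

66.65 MU


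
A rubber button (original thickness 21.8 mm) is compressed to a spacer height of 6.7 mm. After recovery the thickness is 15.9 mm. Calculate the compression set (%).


CS = (t0 - recovered) / (t0 - ts) * 100
= (21.8 - 15.9) / (21.8 - 6.7) * 100
= 5.9 / 15.1 * 100
= 39.1%

39.1%


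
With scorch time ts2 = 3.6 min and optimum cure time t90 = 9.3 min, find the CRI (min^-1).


CRI = 100 / (t90 - ts2)
= 100 / (9.3 - 3.6)
= 100 / 5.7
= 17.54 min^-1

17.54 min^-1


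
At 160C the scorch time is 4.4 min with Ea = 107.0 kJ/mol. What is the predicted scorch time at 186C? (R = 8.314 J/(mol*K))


Convert temperatures: T1 = 160 + 273.15 = 433.15 K, T2 = 186 + 273.15 = 459.15 K
ts2_new = 4.4 * exp(107000 / 8.314 * (1/459.15 - 1/433.15))
1/T2 - 1/T1 = -1.3073e-04
ts2_new = 0.82 min

0.82 min


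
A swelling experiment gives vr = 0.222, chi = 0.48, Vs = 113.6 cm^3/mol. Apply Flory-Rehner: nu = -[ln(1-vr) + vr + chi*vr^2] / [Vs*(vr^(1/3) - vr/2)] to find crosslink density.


ln(1 - vr) = ln(1 - 0.222) = -0.2510
Numerator = -((-0.2510) + 0.222 + 0.48 * 0.222^2) = 0.0054
Denominator = 113.6 * (0.222^(1/3) - 0.222/2) = 56.1758
nu = 0.0054 / 56.1758 = 9.5636e-05 mol/cm^3

9.5636e-05 mol/cm^3


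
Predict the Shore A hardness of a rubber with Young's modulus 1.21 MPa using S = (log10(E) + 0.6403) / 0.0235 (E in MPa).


log10(E) = 0.0235*S - 0.6403  =>  S = (log10(E) + 0.6403) / 0.0235
log10(1.21) = 0.082785
S = (0.082785 + 0.6403) / 0.0235 = 0.723085 / 0.0235
S = 30.8

Shore A = 30.8


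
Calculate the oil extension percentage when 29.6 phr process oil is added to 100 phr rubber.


Oil % = oil / (100 + oil) * 100
= 29.6 / (100 + 29.6) * 100
= 29.6 / 129.6 * 100
= 22.84%

22.84%


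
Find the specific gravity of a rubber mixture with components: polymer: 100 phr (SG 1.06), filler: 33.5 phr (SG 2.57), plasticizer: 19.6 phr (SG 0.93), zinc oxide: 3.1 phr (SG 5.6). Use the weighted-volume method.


Sum of weights = 156.2
Volume contributions:
  polymer: 100/1.06 = 94.3396
  filler: 33.5/2.57 = 13.0350
  plasticizer: 19.6/0.93 = 21.0753
  zinc oxide: 3.1/5.6 = 0.5536
Sum of volumes = 129.0035
SG = 156.2 / 129.0035 = 1.211

SG = 1.211


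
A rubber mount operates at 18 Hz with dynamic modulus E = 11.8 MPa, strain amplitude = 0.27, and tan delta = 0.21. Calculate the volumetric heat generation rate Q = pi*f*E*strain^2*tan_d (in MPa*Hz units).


Q = pi * f * E * strain^2 * tan_d
= pi * 18 * 11.8 * 0.27^2 * 0.21
= pi * 18 * 11.8 * 0.0729 * 0.21
= 10.2153

Q = 10.2153


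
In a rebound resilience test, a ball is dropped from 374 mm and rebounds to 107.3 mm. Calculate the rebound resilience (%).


Resilience = h_rebound / h_drop * 100
= 107.3 / 374 * 100
= 28.7%

28.7%


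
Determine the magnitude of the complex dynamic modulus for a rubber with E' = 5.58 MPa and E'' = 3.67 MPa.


|E*| = sqrt(E'^2 + E''^2)
= sqrt(5.58^2 + 3.67^2)
= sqrt(31.1364 + 13.4689)
= 6.679 MPa

6.679 MPa


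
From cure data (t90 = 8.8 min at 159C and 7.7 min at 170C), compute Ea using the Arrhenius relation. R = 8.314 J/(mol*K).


T1 = 432.15 K, T2 = 443.15 K
1/T1 - 1/T2 = 5.7439e-05
ln(t1/t2) = ln(8.8/7.7) = 0.1335
Ea = 8.314 * 0.1335 / 5.7439e-05 = 19327.9585 J/mol
Ea = 19.33 kJ/mol

19.33 kJ/mol


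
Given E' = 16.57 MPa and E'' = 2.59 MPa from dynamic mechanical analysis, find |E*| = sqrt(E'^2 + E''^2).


|E*| = sqrt(E'^2 + E''^2)
= sqrt(16.57^2 + 2.59^2)
= sqrt(274.5649 + 6.7081)
= 16.771 MPa

16.771 MPa


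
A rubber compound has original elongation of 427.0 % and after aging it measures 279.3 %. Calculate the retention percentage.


Retention = aged / original * 100
= 279.3 / 427.0 * 100
= 65.4%

65.4%


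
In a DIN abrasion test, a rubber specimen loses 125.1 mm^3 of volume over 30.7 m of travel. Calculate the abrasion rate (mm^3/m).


Rate = volume_loss / distance
= 125.1 / 30.7
= 4.075 mm^3/m

4.075 mm^3/m


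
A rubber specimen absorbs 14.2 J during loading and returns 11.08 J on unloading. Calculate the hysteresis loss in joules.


Hysteresis loss = loading - unloading
= 14.2 - 11.08
= 3.12 J

3.12 J


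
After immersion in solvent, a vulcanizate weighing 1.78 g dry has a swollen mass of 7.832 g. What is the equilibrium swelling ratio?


Q = W_swollen / W_dry
Q = 7.832 / 1.78
Q = 4.4

Q = 4.4


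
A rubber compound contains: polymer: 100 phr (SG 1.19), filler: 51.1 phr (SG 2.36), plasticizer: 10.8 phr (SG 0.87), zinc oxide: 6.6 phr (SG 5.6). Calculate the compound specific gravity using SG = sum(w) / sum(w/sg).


Sum of weights = 168.5
Volume contributions:
  polymer: 100/1.19 = 84.0336
  filler: 51.1/2.36 = 21.6525
  plasticizer: 10.8/0.87 = 12.4138
  zinc oxide: 6.6/5.6 = 1.1786
Sum of volumes = 119.2785
SG = 168.5 / 119.2785 = 1.413

SG = 1.413


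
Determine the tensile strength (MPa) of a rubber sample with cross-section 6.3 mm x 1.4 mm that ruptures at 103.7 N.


Area = width * thickness = 6.3 * 1.4 = 8.82 mm^2
TS = force / area = 103.7 / 8.82 = 11.76 MPa

11.76 MPa


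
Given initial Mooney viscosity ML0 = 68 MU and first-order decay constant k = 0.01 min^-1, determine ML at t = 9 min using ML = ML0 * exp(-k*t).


ML = ML0 * exp(-k * t)
ML = 68 * exp(-0.01 * 9)
ML = 68 * 0.9139
ML = 62.15 MU

62.15 MU


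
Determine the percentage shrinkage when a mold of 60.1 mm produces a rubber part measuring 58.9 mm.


Shrinkage = (mold - part) / mold * 100
= (60.1 - 58.9) / 60.1 * 100
= 1.2 / 60.1 * 100
= 2.0%

2.0%


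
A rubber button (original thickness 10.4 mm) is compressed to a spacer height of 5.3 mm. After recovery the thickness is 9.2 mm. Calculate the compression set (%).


CS = (t0 - recovered) / (t0 - ts) * 100
= (10.4 - 9.2) / (10.4 - 5.3) * 100
= 1.2 / 5.1 * 100
= 23.5%

23.5%


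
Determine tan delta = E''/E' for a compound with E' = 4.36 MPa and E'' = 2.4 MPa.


tan delta = E'' / E'
= 2.4 / 4.36
= 0.5505

tan delta = 0.5505


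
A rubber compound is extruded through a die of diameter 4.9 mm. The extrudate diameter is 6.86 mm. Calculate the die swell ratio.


Die swell ratio = D_extrudate / D_die
= 6.86 / 4.9
= 1.4

Die swell = 1.4


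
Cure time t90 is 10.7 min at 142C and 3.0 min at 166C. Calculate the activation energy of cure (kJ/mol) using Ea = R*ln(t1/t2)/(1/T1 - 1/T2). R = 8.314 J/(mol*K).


T1 = 415.15 K, T2 = 439.15 K
1/T1 - 1/T2 = 1.3164e-04
ln(t1/t2) = ln(10.7/3.0) = 1.2716
Ea = 8.314 * 1.2716 / 1.3164e-04 = 80311.5428 J/mol
Ea = 80.31 kJ/mol

80.31 kJ/mol


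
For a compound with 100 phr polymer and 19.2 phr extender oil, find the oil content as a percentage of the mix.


Oil % = oil / (100 + oil) * 100
= 19.2 / (100 + 19.2) * 100
= 19.2 / 119.2 * 100
= 16.11%

16.11%


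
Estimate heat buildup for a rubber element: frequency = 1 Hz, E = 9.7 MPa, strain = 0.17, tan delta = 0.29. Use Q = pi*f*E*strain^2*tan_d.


Q = pi * f * E * strain^2 * tan_d
= pi * 1 * 9.7 * 0.17^2 * 0.29
= pi * 1 * 9.7 * 0.0289 * 0.29
= 0.2554

Q = 0.2554


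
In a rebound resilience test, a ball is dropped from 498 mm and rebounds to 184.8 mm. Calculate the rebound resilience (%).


Resilience = h_rebound / h_drop * 100
= 184.8 / 498 * 100
= 37.1%

37.1%


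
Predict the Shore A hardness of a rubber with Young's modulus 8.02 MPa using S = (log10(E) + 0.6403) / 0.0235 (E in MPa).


log10(E) = 0.0235*S - 0.6403  =>  S = (log10(E) + 0.6403) / 0.0235
log10(8.02) = 0.904174
S = (0.904174 + 0.6403) / 0.0235 = 1.544474 / 0.0235
S = 65.7

Shore A = 65.7


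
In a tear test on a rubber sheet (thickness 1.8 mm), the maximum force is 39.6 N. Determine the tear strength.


Tear strength = force / thickness
= 39.6 / 1.8
= 22.0 N/mm

22.0 N/mm


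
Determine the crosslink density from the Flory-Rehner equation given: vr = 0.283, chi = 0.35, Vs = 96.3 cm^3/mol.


ln(1 - vr) = ln(1 - 0.283) = -0.3327
Numerator = -((-0.3327) + 0.283 + 0.35 * 0.283^2) = 0.0216
Denominator = 96.3 * (0.283^(1/3) - 0.283/2) = 49.5985
nu = 0.0216 / 49.5985 = 4.3647e-04 mol/cm^3

4.3647e-04 mol/cm^3


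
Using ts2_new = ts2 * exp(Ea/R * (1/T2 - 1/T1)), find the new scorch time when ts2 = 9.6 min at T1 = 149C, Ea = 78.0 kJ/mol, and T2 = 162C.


Convert temperatures: T1 = 149 + 273.15 = 422.15 K, T2 = 162 + 273.15 = 435.15 K
ts2_new = 9.6 * exp(78000 / 8.314 * (1/435.15 - 1/422.15))
1/T2 - 1/T1 = -7.0768e-05
ts2_new = 4.94 min

4.94 min


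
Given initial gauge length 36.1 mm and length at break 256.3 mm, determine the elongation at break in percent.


Elongation = (Lf - L0) / L0 * 100
= (256.3 - 36.1) / 36.1 * 100
= 220.2 / 36.1 * 100
= 610.0%

610.0%


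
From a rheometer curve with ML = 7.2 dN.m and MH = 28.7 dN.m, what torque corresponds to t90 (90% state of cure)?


M90 = ML + 0.9 * (MH - ML)
M90 = 7.2 + 0.9 * (28.7 - 7.2)
M90 = 7.2 + 0.9 * 21.5
M90 = 26.55 dN.m

26.55 dN.m


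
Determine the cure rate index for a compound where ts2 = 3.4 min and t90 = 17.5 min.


CRI = 100 / (t90 - ts2)
= 100 / (17.5 - 3.4)
= 100 / 14.1
= 7.09 min^-1

7.09 min^-1


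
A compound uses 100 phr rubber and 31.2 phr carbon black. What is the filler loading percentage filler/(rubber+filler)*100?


Filler % = filler / (rubber + filler) * 100
= 31.2 / (100 + 31.2) * 100
= 31.2 / 131.2 * 100
= 23.78%

23.78%


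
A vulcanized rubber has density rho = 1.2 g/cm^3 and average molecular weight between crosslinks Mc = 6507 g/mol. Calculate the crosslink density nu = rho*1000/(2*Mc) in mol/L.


nu = rho * 1000 / (2 * Mc)
nu = 1.2 * 1000 / (2 * 6507)
nu = 1200.0 / 13014
nu = 0.0922 mol/L

0.0922 mol/L


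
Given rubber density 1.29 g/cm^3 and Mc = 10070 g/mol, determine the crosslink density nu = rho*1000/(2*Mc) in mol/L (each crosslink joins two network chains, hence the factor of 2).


nu = rho * 1000 / (2 * Mc)
nu = 1.29 * 1000 / (2 * 10070)
nu = 1290.0 / 20140
nu = 0.0641 mol/L

0.0641 mol/L


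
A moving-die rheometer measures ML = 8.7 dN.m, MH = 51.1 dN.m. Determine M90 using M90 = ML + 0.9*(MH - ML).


M90 = ML + 0.9 * (MH - ML)
M90 = 8.7 + 0.9 * (51.1 - 8.7)
M90 = 8.7 + 0.9 * 42.4
M90 = 46.86 dN.m

46.86 dN.m


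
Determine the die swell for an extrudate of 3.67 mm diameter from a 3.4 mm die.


Die swell ratio = D_extrudate / D_die
= 3.67 / 3.4
= 1.079

Die swell = 1.079


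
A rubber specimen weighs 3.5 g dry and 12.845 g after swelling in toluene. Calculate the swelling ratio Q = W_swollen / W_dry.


Q = W_swollen / W_dry
Q = 12.845 / 3.5
Q = 3.67

Q = 3.67


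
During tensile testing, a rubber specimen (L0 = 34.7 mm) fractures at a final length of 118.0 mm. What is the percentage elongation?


Elongation = (Lf - L0) / L0 * 100
= (118.0 - 34.7) / 34.7 * 100
= 83.3 / 34.7 * 100
= 240.1%

240.1%


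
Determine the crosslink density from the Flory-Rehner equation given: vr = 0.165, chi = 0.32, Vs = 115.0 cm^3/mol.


ln(1 - vr) = ln(1 - 0.165) = -0.1803
Numerator = -((-0.1803) + 0.165 + 0.32 * 0.165^2) = 0.0066
Denominator = 115.0 * (0.165^(1/3) - 0.165/2) = 53.5878
nu = 0.0066 / 53.5878 = 1.2338e-04 mol/cm^3

1.2338e-04 mol/cm^3


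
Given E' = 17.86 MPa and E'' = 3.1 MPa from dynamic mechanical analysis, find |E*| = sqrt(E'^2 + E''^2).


|E*| = sqrt(E'^2 + E''^2)
= sqrt(17.86^2 + 3.1^2)
= sqrt(318.9796 + 9.6100)
= 18.127 MPa

18.127 MPa


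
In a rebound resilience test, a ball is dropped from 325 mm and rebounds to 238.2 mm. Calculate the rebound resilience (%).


Resilience = h_rebound / h_drop * 100
= 238.2 / 325 * 100
= 73.3%

73.3%


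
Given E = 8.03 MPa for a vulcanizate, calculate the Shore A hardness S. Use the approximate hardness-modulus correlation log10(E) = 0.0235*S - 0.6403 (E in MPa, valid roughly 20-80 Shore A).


log10(E) = 0.0235*S - 0.6403  =>  S = (log10(E) + 0.6403) / 0.0235
log10(8.03) = 0.904716
S = (0.904716 + 0.6403) / 0.0235 = 1.545016 / 0.0235
S = 65.7

Shore A = 65.7


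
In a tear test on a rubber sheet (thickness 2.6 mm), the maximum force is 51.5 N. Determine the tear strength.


Tear strength = force / thickness
= 51.5 / 2.6
= 19.81 N/mm

19.81 N/mm


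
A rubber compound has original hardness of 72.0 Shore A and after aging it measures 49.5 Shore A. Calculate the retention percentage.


Retention = aged / original * 100
= 49.5 / 72.0 * 100
= 68.8%

68.8%


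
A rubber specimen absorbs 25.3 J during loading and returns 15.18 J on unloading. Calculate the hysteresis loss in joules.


Hysteresis loss = loading - unloading
= 25.3 - 15.18
= 10.12 J

10.12 J


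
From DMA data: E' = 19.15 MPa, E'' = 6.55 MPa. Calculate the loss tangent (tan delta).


tan delta = E'' / E'
= 6.55 / 19.15
= 0.342

tan delta = 0.342


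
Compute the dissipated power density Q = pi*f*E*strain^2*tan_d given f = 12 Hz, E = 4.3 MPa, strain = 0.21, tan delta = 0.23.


Q = pi * f * E * strain^2 * tan_d
= pi * 12 * 4.3 * 0.21^2 * 0.23
= pi * 12 * 4.3 * 0.0441 * 0.23
= 1.6442

Q = 1.6442


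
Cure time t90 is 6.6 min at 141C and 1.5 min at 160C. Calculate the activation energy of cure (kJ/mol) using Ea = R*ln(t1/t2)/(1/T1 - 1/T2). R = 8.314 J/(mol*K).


T1 = 414.15 K, T2 = 433.15 K
1/T1 - 1/T2 = 1.0592e-04
ln(t1/t2) = ln(6.6/1.5) = 1.4816
Ea = 8.314 * 1.4816 / 1.0592e-04 = 116301.3361 J/mol
Ea = 116.3 kJ/mol

116.3 kJ/mol


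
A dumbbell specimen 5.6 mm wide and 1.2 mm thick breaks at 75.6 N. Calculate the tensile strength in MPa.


Area = width * thickness = 5.6 * 1.2 = 6.72 mm^2
TS = force / area = 75.6 / 6.72 = 11.25 MPa

11.25 MPa


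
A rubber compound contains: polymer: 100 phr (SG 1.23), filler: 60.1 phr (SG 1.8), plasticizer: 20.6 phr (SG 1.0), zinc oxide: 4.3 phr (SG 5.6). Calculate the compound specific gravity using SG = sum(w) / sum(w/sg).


Sum of weights = 185.0
Volume contributions:
  polymer: 100/1.23 = 81.3008
  filler: 60.1/1.8 = 33.3889
  plasticizer: 20.6/1.0 = 20.6000
  zinc oxide: 4.3/5.6 = 0.7679
Sum of volumes = 136.0576
SG = 185.0 / 136.0576 = 1.36

SG = 1.36


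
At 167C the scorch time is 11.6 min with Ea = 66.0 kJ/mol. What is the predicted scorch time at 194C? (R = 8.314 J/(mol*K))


Convert temperatures: T1 = 167 + 273.15 = 440.15 K, T2 = 194 + 273.15 = 467.15 K
ts2_new = 11.6 * exp(66000 / 8.314 * (1/467.15 - 1/440.15))
1/T2 - 1/T1 = -1.3131e-04
ts2_new = 4.09 min

4.09 min


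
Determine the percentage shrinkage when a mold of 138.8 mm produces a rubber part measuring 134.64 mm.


Shrinkage = (mold - part) / mold * 100
= (138.8 - 134.64) / 138.8 * 100
= 4.16 / 138.8 * 100
= 3.0%

3.0%


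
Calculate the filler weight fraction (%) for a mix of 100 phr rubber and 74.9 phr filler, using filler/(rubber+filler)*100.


Filler % = filler / (rubber + filler) * 100
= 74.9 / (100 + 74.9) * 100
= 74.9 / 174.9 * 100
= 42.82%

42.82%


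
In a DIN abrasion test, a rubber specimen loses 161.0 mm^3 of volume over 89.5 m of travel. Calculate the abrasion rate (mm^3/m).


Rate = volume_loss / distance
= 161.0 / 89.5
= 1.799 mm^3/m

1.799 mm^3/m


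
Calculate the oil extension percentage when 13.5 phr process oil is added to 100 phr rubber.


Oil % = oil / (100 + oil) * 100
= 13.5 / (100 + 13.5) * 100
= 13.5 / 113.5 * 100
= 11.89%

11.89%


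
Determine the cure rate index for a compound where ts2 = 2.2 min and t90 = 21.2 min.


CRI = 100 / (t90 - ts2)
= 100 / (21.2 - 2.2)
= 100 / 19.0
= 5.26 min^-1

5.26 min^-1


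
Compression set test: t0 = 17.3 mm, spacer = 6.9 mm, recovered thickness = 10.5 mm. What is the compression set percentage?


CS = (t0 - recovered) / (t0 - ts) * 100
= (17.3 - 10.5) / (17.3 - 6.9) * 100
= 6.8 / 10.4 * 100
= 65.4%

65.4%


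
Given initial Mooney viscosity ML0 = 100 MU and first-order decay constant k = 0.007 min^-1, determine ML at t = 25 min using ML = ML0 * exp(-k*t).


ML = ML0 * exp(-k * t)
ML = 100 * exp(-0.007 * 25)
ML = 100 * 0.8395
ML = 83.95 MU

83.95 MU


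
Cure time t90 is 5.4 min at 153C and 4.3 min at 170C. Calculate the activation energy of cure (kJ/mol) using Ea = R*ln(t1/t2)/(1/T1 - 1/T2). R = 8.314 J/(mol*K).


T1 = 426.15 K, T2 = 443.15 K
1/T1 - 1/T2 = 9.0019e-05
ln(t1/t2) = ln(5.4/4.3) = 0.2278
Ea = 8.314 * 0.2278 / 9.0019e-05 = 21037.6598 J/mol
Ea = 21.04 kJ/mol

21.04 kJ/mol


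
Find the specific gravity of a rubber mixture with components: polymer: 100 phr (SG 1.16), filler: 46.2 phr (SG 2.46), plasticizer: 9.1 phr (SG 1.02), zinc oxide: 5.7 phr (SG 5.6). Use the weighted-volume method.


Sum of weights = 161.0
Volume contributions:
  polymer: 100/1.16 = 86.2069
  filler: 46.2/2.46 = 18.7805
  plasticizer: 9.1/1.02 = 8.9216
  zinc oxide: 5.7/5.6 = 1.0179
Sum of volumes = 114.9268
SG = 161.0 / 114.9268 = 1.401

SG = 1.401


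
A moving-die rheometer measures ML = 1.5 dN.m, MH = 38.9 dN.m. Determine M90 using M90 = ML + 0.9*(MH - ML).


M90 = ML + 0.9 * (MH - ML)
M90 = 1.5 + 0.9 * (38.9 - 1.5)
M90 = 1.5 + 0.9 * 37.4
M90 = 35.16 dN.m

35.16 dN.m


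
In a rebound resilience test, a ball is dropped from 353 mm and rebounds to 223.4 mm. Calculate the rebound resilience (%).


Resilience = h_rebound / h_drop * 100
= 223.4 / 353 * 100
= 63.3%

63.3%


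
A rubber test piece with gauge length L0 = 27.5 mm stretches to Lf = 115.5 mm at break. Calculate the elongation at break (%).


Elongation = (Lf - L0) / L0 * 100
= (115.5 - 27.5) / 27.5 * 100
= 88.0 / 27.5 * 100
= 320.0%

320.0%


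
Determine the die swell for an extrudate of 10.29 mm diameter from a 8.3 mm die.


Die swell ratio = D_extrudate / D_die
= 10.29 / 8.3
= 1.24

Die swell = 1.24


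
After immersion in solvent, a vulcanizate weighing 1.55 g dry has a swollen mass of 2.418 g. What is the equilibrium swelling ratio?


Q = W_swollen / W_dry
Q = 2.418 / 1.55
Q = 1.56

Q = 1.56


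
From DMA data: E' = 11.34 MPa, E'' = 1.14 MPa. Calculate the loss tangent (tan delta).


tan delta = E'' / E'
= 1.14 / 11.34
= 0.1005

tan delta = 0.1005


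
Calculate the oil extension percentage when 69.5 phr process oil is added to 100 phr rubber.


Oil % = oil / (100 + oil) * 100
= 69.5 / (100 + 69.5) * 100
= 69.5 / 169.5 * 100
= 41.0%

41.0%


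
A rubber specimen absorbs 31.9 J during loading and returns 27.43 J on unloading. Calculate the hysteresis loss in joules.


Hysteresis loss = loading - unloading
= 31.9 - 27.43
= 4.47 J

4.47 J


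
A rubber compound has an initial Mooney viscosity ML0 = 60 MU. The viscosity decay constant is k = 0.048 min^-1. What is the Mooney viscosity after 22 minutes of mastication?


ML = ML0 * exp(-k * t)
ML = 60 * exp(-0.048 * 22)
ML = 60 * 0.3478
ML = 20.87 MU

20.87 MU


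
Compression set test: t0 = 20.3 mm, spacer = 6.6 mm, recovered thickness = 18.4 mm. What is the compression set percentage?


CS = (t0 - recovered) / (t0 - ts) * 100
= (20.3 - 18.4) / (20.3 - 6.6) * 100
= 1.9 / 13.7 * 100
= 13.9%

13.9%


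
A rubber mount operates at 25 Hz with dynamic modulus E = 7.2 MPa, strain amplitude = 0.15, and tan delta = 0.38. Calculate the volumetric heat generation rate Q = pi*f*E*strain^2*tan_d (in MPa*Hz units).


Q = pi * f * E * strain^2 * tan_d
= pi * 25 * 7.2 * 0.15^2 * 0.38
= pi * 25 * 7.2 * 0.0225 * 0.38
= 4.8349

Q = 4.8349


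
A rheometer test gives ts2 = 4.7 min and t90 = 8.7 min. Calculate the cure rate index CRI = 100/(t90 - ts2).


CRI = 100 / (t90 - ts2)
= 100 / (8.7 - 4.7)
= 100 / 4.0
= 25.0 min^-1

25.0 min^-1


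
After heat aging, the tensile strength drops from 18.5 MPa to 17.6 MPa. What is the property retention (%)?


Retention = aged / original * 100
= 17.6 / 18.5 * 100
= 95.1%

95.1%


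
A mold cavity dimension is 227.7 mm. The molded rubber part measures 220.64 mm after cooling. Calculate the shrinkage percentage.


Shrinkage = (mold - part) / mold * 100
= (227.7 - 220.64) / 227.7 * 100
= 7.06 / 227.7 * 100
= 3.1%

3.1%


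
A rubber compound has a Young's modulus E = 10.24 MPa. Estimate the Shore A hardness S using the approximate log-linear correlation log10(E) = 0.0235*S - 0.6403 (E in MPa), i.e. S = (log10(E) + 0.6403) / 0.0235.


log10(E) = 0.0235*S - 0.6403  =>  S = (log10(E) + 0.6403) / 0.0235
log10(10.24) = 1.010300
S = (1.010300 + 0.6403) / 0.0235 = 1.650600 / 0.0235
S = 70.2

Shore A = 70.2


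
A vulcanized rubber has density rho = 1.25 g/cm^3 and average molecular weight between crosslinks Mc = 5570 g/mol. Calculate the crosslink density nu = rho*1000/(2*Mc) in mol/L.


nu = rho * 1000 / (2 * Mc)
nu = 1.25 * 1000 / (2 * 5570)
nu = 1250.0 / 11140
nu = 0.1122 mol/L

0.1122 mol/L


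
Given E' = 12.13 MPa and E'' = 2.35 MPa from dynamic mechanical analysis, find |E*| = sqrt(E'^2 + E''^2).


|E*| = sqrt(E'^2 + E''^2)
= sqrt(12.13^2 + 2.35^2)
= sqrt(147.1369 + 5.5225)
= 12.356 MPa

12.356 MPa


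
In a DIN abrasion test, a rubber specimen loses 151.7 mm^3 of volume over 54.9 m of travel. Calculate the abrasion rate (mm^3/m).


Rate = volume_loss / distance
= 151.7 / 54.9
= 2.763 mm^3/m

2.763 mm^3/m


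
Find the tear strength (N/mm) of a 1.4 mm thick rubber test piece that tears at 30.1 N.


Tear strength = force / thickness
= 30.1 / 1.4
= 21.5 N/mm

21.5 N/mm


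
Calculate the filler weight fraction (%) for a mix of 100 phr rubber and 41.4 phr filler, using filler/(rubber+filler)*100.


Filler % = filler / (rubber + filler) * 100
= 41.4 / (100 + 41.4) * 100
= 41.4 / 141.4 * 100
= 29.28%

29.28%


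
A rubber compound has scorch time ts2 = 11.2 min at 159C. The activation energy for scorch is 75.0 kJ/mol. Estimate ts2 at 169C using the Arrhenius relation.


Convert temperatures: T1 = 159 + 273.15 = 432.15 K, T2 = 169 + 273.15 = 442.15 K
ts2_new = 11.2 * exp(75000 / 8.314 * (1/442.15 - 1/432.15))
1/T2 - 1/T1 = -5.2335e-05
ts2_new = 6.99 min

6.99 min


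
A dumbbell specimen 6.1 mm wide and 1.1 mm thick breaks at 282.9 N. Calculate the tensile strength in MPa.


Area = width * thickness = 6.1 * 1.1 = 6.71 mm^2
TS = force / area = 282.9 / 6.71 = 42.16 MPa

42.16 MPa


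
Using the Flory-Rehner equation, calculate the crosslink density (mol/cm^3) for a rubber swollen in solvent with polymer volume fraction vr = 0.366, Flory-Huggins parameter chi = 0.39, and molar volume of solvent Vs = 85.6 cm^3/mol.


ln(1 - vr) = ln(1 - 0.366) = -0.4557
Numerator = -((-0.4557) + 0.366 + 0.39 * 0.366^2) = 0.0375
Denominator = 85.6 * (0.366^(1/3) - 0.366/2) = 45.5657
nu = 0.0375 / 45.5657 = 8.2219e-04 mol/cm^3

8.2219e-04 mol/cm^3


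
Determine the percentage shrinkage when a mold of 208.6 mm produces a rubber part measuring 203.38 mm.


Shrinkage = (mold - part) / mold * 100
= (208.6 - 203.38) / 208.6 * 100
= 5.22 / 208.6 * 100
= 2.5%

2.5%


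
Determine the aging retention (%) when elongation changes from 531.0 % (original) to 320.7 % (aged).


Retention = aged / original * 100
= 320.7 / 531.0 * 100
= 60.4%

60.4%


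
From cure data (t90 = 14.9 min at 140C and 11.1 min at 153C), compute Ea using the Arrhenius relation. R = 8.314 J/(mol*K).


T1 = 413.15 K, T2 = 426.15 K
1/T1 - 1/T2 = 7.3837e-05
ln(t1/t2) = ln(14.9/11.1) = 0.2944
Ea = 8.314 * 0.2944 / 7.3837e-05 = 33151.1410 J/mol
Ea = 33.15 kJ/mol

33.15 kJ/mol


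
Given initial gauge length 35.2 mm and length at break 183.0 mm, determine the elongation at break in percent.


Elongation = (Lf - L0) / L0 * 100
= (183.0 - 35.2) / 35.2 * 100
= 147.8 / 35.2 * 100
= 419.9%

419.9%


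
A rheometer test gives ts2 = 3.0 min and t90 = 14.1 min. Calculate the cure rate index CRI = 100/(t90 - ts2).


CRI = 100 / (t90 - ts2)
= 100 / (14.1 - 3.0)
= 100 / 11.1
= 9.01 min^-1

9.01 min^-1


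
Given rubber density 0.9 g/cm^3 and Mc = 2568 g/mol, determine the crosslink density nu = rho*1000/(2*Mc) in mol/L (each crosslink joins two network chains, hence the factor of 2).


nu = rho * 1000 / (2 * Mc)
nu = 0.9 * 1000 / (2 * 2568)
nu = 900.0 / 5136
nu = 0.1752 mol/L

0.1752 mol/L


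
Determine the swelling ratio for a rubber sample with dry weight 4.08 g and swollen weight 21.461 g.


Q = W_swollen / W_dry
Q = 21.461 / 4.08
Q = 5.26

Q = 5.26


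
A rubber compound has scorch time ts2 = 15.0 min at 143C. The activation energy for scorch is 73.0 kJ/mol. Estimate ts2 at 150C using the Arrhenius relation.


Convert temperatures: T1 = 143 + 273.15 = 416.15 K, T2 = 150 + 273.15 = 423.15 K
ts2_new = 15.0 * exp(73000 / 8.314 * (1/423.15 - 1/416.15))
1/T2 - 1/T1 = -3.9752e-05
ts2_new = 10.58 min

10.58 min


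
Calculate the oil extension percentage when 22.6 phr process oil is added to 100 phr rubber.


Oil % = oil / (100 + oil) * 100
= 22.6 / (100 + 22.6) * 100
= 22.6 / 122.6 * 100
= 18.43%

18.43%


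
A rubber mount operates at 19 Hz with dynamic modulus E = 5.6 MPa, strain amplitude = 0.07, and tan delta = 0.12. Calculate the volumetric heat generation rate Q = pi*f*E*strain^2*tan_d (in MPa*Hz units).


Q = pi * f * E * strain^2 * tan_d
= pi * 19 * 5.6 * 0.07^2 * 0.12
= pi * 19 * 5.6 * 0.0049 * 0.12
= 0.1965

Q = 0.1965


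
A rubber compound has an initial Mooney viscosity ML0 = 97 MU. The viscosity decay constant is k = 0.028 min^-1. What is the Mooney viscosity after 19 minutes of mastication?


ML = ML0 * exp(-k * t)
ML = 97 * exp(-0.028 * 19)
ML = 97 * 0.5874
ML = 56.98 MU

56.98 MU


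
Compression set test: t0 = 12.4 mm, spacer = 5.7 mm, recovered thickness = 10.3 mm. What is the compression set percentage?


CS = (t0 - recovered) / (t0 - ts) * 100
= (12.4 - 10.3) / (12.4 - 5.7) * 100
= 2.1 / 6.7 * 100
= 31.3%

31.3%


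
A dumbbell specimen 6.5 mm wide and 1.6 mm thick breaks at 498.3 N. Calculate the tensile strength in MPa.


Area = width * thickness = 6.5 * 1.6 = 10.4 mm^2
TS = force / area = 498.3 / 10.4 = 47.91 MPa

47.91 MPa


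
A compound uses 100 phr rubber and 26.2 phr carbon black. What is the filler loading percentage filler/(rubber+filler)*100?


Filler % = filler / (rubber + filler) * 100
= 26.2 / (100 + 26.2) * 100
= 26.2 / 126.2 * 100
= 20.76%

20.76%


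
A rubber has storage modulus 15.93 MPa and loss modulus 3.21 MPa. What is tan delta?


tan delta = E'' / E'
= 3.21 / 15.93
= 0.2015

tan delta = 0.2015


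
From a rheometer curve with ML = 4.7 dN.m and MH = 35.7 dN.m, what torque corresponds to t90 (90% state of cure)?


M90 = ML + 0.9 * (MH - ML)
M90 = 4.7 + 0.9 * (35.7 - 4.7)
M90 = 4.7 + 0.9 * 31.0
M90 = 32.6 dN.m

32.6 dN.m


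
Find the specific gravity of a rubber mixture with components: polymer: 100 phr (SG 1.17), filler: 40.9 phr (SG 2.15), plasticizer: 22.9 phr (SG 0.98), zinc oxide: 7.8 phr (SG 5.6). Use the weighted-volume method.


Sum of weights = 171.6
Volume contributions:
  polymer: 100/1.17 = 85.4701
  filler: 40.9/2.15 = 19.0233
  plasticizer: 22.9/0.98 = 23.3673
  zinc oxide: 7.8/5.6 = 1.3929
Sum of volumes = 129.2535
SG = 171.6 / 129.2535 = 1.328

SG = 1.328


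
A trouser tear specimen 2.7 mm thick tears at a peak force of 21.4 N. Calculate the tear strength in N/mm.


Tear strength = force / thickness
= 21.4 / 2.7
= 7.93 N/mm

7.93 N/mm


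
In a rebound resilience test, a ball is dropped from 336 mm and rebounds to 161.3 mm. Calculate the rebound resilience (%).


Resilience = h_rebound / h_drop * 100
= 161.3 / 336 * 100
= 48.0%

48.0%


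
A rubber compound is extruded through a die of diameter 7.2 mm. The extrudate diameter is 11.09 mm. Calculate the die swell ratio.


Die swell ratio = D_extrudate / D_die
= 11.09 / 7.2
= 1.54

Die swell = 1.54


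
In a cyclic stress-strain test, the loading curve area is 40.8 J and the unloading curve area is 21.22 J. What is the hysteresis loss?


Hysteresis loss = loading - unloading
= 40.8 - 21.22
= 19.58 J

19.58 J


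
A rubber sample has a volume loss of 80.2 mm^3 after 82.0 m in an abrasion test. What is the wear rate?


Rate = volume_loss / distance
= 80.2 / 82.0
= 0.978 mm^3/m

0.978 mm^3/m


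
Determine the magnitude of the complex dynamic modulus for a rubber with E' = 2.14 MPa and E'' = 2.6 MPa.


|E*| = sqrt(E'^2 + E''^2)
= sqrt(2.14^2 + 2.6^2)
= sqrt(4.5796 + 6.7600)
= 3.367 MPa

3.367 MPa


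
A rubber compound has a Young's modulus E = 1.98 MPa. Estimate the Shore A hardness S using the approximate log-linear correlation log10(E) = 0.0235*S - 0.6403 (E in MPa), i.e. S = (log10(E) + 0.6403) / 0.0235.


log10(E) = 0.0235*S - 0.6403  =>  S = (log10(E) + 0.6403) / 0.0235
log10(1.98) = 0.296665
S = (0.296665 + 0.6403) / 0.0235 = 0.936965 / 0.0235
S = 39.9

Shore A = 39.9


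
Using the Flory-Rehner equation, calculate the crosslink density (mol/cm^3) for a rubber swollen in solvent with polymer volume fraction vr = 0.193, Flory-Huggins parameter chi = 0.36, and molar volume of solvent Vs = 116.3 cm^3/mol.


ln(1 - vr) = ln(1 - 0.193) = -0.2144
Numerator = -((-0.2144) + 0.193 + 0.36 * 0.193^2) = 0.0080
Denominator = 116.3 * (0.193^(1/3) - 0.193/2) = 55.9868
nu = 0.0080 / 55.9868 = 1.4328e-04 mol/cm^3

1.4328e-04 mol/cm^3


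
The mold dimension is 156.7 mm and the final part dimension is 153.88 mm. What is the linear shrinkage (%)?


Shrinkage = (mold - part) / mold * 100
= (156.7 - 153.88) / 156.7 * 100
= 2.82 / 156.7 * 100
= 1.8%

1.8%


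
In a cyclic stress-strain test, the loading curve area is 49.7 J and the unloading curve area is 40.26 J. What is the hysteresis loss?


Hysteresis loss = loading - unloading
= 49.7 - 40.26
= 9.44 J

9.44 J


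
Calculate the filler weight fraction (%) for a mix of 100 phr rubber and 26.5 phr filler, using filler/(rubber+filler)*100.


Filler % = filler / (rubber + filler) * 100
= 26.5 / (100 + 26.5) * 100
= 26.5 / 126.5 * 100
= 20.95%

20.95%


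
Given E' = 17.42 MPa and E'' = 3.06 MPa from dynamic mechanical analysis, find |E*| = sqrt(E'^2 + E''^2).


|E*| = sqrt(E'^2 + E''^2)
= sqrt(17.42^2 + 3.06^2)
= sqrt(303.4564 + 9.3636)
= 17.687 MPa

17.687 MPa


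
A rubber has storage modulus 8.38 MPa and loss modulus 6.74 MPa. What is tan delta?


tan delta = E'' / E'
= 6.74 / 8.38
= 0.8043

tan delta = 0.8043


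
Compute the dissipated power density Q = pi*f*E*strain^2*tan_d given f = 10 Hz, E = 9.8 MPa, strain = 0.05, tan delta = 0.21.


Q = pi * f * E * strain^2 * tan_d
= pi * 10 * 9.8 * 0.05^2 * 0.21
= pi * 10 * 9.8 * 0.0025 * 0.21
= 0.1616

Q = 0.1616


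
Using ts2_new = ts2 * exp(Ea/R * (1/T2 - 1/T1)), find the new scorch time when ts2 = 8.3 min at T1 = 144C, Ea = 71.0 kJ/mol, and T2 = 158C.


Convert temperatures: T1 = 144 + 273.15 = 417.15 K, T2 = 158 + 273.15 = 431.15 K
ts2_new = 8.3 * exp(71000 / 8.314 * (1/431.15 - 1/417.15))
1/T2 - 1/T1 = -7.7841e-05
ts2_new = 4.27 min

4.27 min


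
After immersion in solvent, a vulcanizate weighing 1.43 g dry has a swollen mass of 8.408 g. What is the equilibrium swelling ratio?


Q = W_swollen / W_dry
Q = 8.408 / 1.43
Q = 5.88

Q = 5.88


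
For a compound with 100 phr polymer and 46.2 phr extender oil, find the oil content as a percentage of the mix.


Oil % = oil / (100 + oil) * 100
= 46.2 / (100 + 46.2) * 100
= 46.2 / 146.2 * 100
= 31.6%

31.6%


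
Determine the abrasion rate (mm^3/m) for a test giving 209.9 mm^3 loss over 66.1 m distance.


Rate = volume_loss / distance
= 209.9 / 66.1
= 3.175 mm^3/m

3.175 mm^3/m


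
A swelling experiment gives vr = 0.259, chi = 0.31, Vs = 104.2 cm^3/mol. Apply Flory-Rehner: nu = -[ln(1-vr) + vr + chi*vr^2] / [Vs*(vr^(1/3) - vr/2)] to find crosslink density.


ln(1 - vr) = ln(1 - 0.259) = -0.2998
Numerator = -((-0.2998) + 0.259 + 0.31 * 0.259^2) = 0.0200
Denominator = 104.2 * (0.259^(1/3) - 0.259/2) = 52.9264
nu = 0.0200 / 52.9264 = 3.7712e-04 mol/cm^3

3.7712e-04 mol/cm^3


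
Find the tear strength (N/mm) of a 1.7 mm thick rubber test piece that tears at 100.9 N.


Tear strength = force / thickness
= 100.9 / 1.7
= 59.35 N/mm

59.35 N/mm


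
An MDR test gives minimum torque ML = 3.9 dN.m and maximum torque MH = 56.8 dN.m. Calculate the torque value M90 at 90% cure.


M90 = ML + 0.9 * (MH - ML)
M90 = 3.9 + 0.9 * (56.8 - 3.9)
M90 = 3.9 + 0.9 * 52.9
M90 = 51.51 dN.m

51.51 dN.m


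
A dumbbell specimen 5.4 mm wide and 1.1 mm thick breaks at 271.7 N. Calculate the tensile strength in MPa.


Area = width * thickness = 5.4 * 1.1 = 5.94 mm^2
TS = force / area = 271.7 / 5.94 = 45.74 MPa

45.74 MPa


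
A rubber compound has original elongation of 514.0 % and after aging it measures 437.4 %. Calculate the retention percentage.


Retention = aged / original * 100
= 437.4 / 514.0 * 100
= 85.1%

85.1%


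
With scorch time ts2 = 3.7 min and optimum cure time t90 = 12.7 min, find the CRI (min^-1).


CRI = 100 / (t90 - ts2)
= 100 / (12.7 - 3.7)
= 100 / 9.0
= 11.11 min^-1

11.11 min^-1


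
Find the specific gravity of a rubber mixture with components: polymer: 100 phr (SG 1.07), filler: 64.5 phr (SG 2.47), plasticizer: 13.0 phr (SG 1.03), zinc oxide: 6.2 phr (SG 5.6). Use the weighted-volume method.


Sum of weights = 183.7
Volume contributions:
  polymer: 100/1.07 = 93.4579
  filler: 64.5/2.47 = 26.1134
  plasticizer: 13.0/1.03 = 12.6214
  zinc oxide: 6.2/5.6 = 1.1071
Sum of volumes = 133.2998
SG = 183.7 / 133.2998 = 1.378

SG = 1.378


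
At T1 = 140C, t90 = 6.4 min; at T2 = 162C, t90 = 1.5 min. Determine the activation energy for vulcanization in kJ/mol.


T1 = 413.15 K, T2 = 435.15 K
1/T1 - 1/T2 = 1.2237e-04
ln(t1/t2) = ln(6.4/1.5) = 1.4508
Ea = 8.314 * 1.4508 / 1.2237e-04 = 98571.5247 J/mol
Ea = 98.57 kJ/mol

98.57 kJ/mol


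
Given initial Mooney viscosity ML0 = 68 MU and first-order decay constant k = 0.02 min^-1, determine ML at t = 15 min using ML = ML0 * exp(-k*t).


ML = ML0 * exp(-k * t)
ML = 68 * exp(-0.02 * 15)
ML = 68 * 0.7408
ML = 50.38 MU

50.38 MU


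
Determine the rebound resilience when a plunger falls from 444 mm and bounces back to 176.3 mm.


Resilience = h_rebound / h_drop * 100
= 176.3 / 444 * 100
= 39.7%

39.7%


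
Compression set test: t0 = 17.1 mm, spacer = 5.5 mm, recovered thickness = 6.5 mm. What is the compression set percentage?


CS = (t0 - recovered) / (t0 - ts) * 100
= (17.1 - 6.5) / (17.1 - 5.5) * 100
= 10.6 / 11.6 * 100
= 91.4%

91.4%


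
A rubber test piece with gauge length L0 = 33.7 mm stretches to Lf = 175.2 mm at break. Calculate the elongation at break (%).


Elongation = (Lf - L0) / L0 * 100
= (175.2 - 33.7) / 33.7 * 100
= 141.5 / 33.7 * 100
= 419.9%

419.9%


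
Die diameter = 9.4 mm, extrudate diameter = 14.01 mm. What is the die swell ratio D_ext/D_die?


Die swell ratio = D_extrudate / D_die
= 14.01 / 9.4
= 1.49

Die swell = 1.49


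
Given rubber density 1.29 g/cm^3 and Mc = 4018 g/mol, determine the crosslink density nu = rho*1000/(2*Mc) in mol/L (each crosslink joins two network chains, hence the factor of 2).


nu = rho * 1000 / (2 * Mc)
nu = 1.29 * 1000 / (2 * 4018)
nu = 1290.0 / 8036
nu = 0.1605 mol/L

0.1605 mol/L


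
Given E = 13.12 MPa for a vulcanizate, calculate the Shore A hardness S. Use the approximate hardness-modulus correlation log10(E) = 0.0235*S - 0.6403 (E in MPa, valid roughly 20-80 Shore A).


log10(E) = 0.0235*S - 0.6403  =>  S = (log10(E) + 0.6403) / 0.0235
log10(13.12) = 1.117934
S = (1.117934 + 0.6403) / 0.0235 = 1.758234 / 0.0235
S = 74.8

Shore A = 74.8


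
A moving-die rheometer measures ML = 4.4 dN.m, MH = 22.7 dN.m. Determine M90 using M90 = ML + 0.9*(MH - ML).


M90 = ML + 0.9 * (MH - ML)
M90 = 4.4 + 0.9 * (22.7 - 4.4)
M90 = 4.4 + 0.9 * 18.3
M90 = 20.87 dN.m

20.87 dN.m


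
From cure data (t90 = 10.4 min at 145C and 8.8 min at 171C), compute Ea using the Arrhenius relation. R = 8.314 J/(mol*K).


T1 = 418.15 K, T2 = 444.15 K
1/T1 - 1/T2 = 1.3999e-04
ln(t1/t2) = ln(10.4/8.8) = 0.1671
Ea = 8.314 * 0.1671 / 1.3999e-04 = 9921.0020 J/mol
Ea = 9.92 kJ/mol

9.92 kJ/mol


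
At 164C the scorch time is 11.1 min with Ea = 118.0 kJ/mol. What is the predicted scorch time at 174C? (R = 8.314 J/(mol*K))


Convert temperatures: T1 = 164 + 273.15 = 437.15 K, T2 = 174 + 273.15 = 447.15 K
ts2_new = 11.1 * exp(118000 / 8.314 * (1/447.15 - 1/437.15))
1/T2 - 1/T1 = -5.1158e-05
ts2_new = 5.37 min

5.37 min
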